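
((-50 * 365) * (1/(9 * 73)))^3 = -15625000/729 = -21433.47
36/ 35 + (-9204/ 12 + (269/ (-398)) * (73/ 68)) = -766.70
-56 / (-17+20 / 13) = 728/201 = 3.62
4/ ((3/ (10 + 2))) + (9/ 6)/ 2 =67/4 = 16.75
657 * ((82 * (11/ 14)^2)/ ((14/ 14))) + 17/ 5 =16298551/490 = 33262.35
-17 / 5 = -3.40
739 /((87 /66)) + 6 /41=560.77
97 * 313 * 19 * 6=3461154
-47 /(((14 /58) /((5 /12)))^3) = -143285375/592704 = -241.75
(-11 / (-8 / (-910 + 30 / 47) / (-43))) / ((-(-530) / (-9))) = -9097209/9964 = -913.01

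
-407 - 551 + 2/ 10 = -4789/5 = -957.80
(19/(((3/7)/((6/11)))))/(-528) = -133/2904 = -0.05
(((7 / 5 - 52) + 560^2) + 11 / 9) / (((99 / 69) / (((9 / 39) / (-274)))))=-162262447/881595 = -184.06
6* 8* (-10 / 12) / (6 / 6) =-40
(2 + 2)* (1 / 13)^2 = 4/169 = 0.02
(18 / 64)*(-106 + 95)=-99/32 = -3.09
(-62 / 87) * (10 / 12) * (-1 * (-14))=-2170/261 = -8.31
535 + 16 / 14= 3753/7 = 536.14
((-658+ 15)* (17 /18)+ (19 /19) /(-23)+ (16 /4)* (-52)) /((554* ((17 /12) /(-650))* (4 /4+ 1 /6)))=438805900/758149 = 578.79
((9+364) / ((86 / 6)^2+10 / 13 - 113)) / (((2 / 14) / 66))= 1440153/779 = 1848.72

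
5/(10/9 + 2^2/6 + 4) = 45/52 = 0.87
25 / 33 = 0.76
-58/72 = -29/36 = -0.81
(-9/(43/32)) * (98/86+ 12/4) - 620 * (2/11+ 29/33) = -41815012/61017 = -685.30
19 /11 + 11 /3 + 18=772/33 = 23.39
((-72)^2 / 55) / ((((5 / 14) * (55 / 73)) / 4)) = 21192192/15125 = 1401.14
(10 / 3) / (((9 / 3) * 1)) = 10/9 = 1.11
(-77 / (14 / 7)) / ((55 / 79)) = -55.30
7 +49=56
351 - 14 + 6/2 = 340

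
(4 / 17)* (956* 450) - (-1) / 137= 235749617/2329 = 101223.54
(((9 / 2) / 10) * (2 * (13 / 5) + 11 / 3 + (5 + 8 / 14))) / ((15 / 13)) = 4927/875 = 5.63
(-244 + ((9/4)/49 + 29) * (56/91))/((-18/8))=192056/1911 = 100.50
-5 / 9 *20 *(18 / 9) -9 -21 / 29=-8338/261 = -31.95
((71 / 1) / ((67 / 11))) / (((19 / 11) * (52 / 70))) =300685/33098 = 9.08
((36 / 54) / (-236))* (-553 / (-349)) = -553/123546 = 0.00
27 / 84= 9/28 = 0.32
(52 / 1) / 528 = 13/132 = 0.10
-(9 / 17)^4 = -6561/83521 = -0.08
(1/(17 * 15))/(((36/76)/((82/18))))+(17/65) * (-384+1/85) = -134781074/1342575 = -100.39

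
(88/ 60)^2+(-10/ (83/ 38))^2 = 35824276/1550025 = 23.11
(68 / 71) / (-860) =-17/15265 = 0.00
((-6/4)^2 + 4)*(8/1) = 50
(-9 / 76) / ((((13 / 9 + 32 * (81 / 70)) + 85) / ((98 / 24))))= -46305/11823776 = 0.00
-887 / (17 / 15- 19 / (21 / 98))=13305/1313 = 10.13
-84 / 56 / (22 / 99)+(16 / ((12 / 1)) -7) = -149/12 = -12.42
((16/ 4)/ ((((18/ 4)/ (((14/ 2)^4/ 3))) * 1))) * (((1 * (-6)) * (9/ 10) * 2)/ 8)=-960.40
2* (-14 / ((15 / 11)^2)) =-3388/225 = -15.06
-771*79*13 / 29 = -791817/29 = -27304.03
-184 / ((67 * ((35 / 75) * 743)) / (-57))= 157320/348467 = 0.45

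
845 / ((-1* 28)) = -845/28 = -30.18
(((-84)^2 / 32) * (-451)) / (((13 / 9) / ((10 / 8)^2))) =-44750475/416 = -107573.26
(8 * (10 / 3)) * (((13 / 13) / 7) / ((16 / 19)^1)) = 95/21 = 4.52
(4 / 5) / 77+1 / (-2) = -377/770 = -0.49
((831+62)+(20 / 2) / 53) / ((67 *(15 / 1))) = 0.89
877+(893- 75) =1695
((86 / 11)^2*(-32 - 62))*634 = -440772016/121 = -3642743.93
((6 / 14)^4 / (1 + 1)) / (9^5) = 1/3500658 = 0.00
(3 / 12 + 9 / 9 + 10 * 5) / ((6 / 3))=205/8 = 25.62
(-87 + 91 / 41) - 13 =-4009/41 = -97.78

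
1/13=0.08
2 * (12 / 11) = 24/11 = 2.18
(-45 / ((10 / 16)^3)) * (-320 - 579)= 4142592/25 = 165703.68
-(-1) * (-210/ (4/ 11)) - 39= -616.50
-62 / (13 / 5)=-310/13 = -23.85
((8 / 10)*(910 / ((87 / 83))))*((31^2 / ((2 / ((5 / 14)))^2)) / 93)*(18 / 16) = 257.46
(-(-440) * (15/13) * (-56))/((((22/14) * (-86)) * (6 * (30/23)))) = 45080/1677 = 26.88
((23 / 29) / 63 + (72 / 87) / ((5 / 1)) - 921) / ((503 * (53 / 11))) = -92528788/243529965 = -0.38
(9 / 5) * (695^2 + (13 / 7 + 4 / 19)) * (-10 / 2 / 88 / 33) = -24090975/16093 = -1496.98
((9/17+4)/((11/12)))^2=7056/289 = 24.42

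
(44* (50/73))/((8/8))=2200/73 = 30.14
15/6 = 5/2 = 2.50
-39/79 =-0.49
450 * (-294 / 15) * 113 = -996660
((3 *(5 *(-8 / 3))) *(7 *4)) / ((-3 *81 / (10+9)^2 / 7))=2830240/243 = 11647.08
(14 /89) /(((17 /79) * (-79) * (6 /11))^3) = -9317/47223756 = 0.00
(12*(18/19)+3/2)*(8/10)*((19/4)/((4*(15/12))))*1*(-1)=-489/50 = -9.78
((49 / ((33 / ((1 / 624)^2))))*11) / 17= 49/19858176 = 0.00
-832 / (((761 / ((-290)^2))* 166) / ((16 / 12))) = -139942400/189489 = -738.53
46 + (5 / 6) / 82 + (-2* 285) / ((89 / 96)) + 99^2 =404258641/43788 = 9232.18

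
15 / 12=5/4 = 1.25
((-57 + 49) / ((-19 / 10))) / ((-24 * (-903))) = 10/51471 = 0.00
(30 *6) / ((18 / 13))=130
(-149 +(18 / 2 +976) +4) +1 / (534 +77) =513241/611 = 840.00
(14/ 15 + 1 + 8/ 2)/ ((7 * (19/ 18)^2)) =9612/12635 = 0.76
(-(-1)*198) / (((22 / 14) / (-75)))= -9450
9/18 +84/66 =1.77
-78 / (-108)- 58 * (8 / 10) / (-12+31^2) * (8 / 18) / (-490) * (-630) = 415091/597870 = 0.69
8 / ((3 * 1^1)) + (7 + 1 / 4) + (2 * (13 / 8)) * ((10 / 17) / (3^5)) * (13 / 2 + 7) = 3067/306 = 10.02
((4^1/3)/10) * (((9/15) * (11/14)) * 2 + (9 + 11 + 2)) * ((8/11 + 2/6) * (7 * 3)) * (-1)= -1022/15 = -68.13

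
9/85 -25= -2116/85 = -24.89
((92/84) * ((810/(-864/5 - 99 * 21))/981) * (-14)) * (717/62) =274850/4227129 = 0.07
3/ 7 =0.43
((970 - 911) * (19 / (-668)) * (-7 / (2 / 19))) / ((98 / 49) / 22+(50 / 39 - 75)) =-63960897/42198896 = -1.52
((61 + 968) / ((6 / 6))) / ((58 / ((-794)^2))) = 324359322/29 = 11184804.21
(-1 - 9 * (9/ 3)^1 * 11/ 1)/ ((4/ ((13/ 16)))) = -60.53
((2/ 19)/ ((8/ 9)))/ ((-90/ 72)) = -9/95 = -0.09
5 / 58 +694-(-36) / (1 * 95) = 3826503/5510 = 694.47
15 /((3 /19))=95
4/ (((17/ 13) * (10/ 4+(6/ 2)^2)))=104/391 = 0.27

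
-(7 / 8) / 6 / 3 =-7/144 = -0.05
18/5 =3.60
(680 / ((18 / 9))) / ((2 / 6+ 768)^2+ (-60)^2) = 612/1069085 = 0.00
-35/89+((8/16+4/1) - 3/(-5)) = 4189/890 = 4.71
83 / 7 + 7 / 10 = 879/70 = 12.56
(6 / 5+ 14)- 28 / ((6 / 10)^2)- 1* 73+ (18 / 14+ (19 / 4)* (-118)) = -437719/630 = -694.79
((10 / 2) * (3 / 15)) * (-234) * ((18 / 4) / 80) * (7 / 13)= -7.09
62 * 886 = 54932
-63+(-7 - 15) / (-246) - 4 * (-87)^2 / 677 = -8962574/83271 = -107.63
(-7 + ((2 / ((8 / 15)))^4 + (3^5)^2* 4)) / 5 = 60515009/1280 = 47277.35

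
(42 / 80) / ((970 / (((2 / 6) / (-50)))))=-7/1940000 = 0.00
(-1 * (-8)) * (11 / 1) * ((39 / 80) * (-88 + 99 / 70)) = -2600169/700 = -3714.53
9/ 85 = 0.11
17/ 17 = 1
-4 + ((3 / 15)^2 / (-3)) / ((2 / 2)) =-301/75 = -4.01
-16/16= -1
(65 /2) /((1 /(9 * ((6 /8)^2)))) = 5265/32 = 164.53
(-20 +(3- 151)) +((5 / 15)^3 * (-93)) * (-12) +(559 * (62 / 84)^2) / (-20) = -5005999/35280 = -141.89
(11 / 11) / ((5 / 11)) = 11/5 = 2.20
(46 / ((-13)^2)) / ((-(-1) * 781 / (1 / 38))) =23/2507791 = 0.00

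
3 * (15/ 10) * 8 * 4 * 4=576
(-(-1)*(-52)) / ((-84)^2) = -13/1764 = -0.01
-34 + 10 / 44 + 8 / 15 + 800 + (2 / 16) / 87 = 29351651/38280 = 766.76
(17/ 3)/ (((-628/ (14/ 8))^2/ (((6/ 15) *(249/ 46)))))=69139/725666560 = 0.00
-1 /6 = -0.17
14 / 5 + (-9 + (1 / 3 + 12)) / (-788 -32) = 3439/1230 = 2.80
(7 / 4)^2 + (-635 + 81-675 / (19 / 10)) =-275485/304 = -906.20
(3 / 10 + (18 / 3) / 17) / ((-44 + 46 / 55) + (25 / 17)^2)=-6919/434474 = -0.02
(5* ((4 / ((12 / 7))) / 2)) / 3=35/18 = 1.94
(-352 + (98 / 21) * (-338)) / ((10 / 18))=-17364/5 = -3472.80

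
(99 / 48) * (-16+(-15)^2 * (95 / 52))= 677919/832 = 814.81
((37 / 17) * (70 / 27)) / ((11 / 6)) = 5180/1683 = 3.08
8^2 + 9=73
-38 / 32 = -19/16 = -1.19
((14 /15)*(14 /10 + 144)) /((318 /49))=249361/11925 = 20.91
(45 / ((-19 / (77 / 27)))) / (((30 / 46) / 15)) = -155.35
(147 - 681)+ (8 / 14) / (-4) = -3739/7 = -534.14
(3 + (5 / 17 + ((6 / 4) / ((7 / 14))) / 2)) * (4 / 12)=163/102 = 1.60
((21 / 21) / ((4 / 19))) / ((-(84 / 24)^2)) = -19/49 = -0.39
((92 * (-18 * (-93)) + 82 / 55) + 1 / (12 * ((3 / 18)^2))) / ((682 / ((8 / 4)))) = 8470687/18755 = 451.65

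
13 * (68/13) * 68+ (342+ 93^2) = 13615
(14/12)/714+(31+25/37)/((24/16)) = 478213/22644 = 21.12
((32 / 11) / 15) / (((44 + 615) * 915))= 32/99492525 = 0.00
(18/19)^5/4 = 472392/2476099 = 0.19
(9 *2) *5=90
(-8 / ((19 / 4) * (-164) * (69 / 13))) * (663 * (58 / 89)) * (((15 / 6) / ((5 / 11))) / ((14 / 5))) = 18329740/11162291 = 1.64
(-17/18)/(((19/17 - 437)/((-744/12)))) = -8959/66690 = -0.13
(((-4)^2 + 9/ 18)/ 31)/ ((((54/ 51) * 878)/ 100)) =4675/81654 = 0.06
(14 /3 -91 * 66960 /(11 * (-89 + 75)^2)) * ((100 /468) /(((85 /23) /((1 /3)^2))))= -18.13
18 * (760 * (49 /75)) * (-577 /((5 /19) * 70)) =-34993896/125 = -279951.17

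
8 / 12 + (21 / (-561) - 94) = -52381/561 = -93.37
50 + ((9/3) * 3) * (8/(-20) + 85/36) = 1353/20 = 67.65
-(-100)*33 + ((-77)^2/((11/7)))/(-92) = 3258.99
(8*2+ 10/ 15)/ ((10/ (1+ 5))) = 10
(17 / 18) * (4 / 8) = 17/36 = 0.47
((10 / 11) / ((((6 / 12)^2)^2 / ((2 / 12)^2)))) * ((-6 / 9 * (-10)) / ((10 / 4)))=320/297 = 1.08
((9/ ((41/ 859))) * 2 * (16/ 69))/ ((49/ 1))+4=267292/46207 = 5.78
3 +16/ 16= 4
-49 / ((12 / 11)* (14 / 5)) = -385/24 = -16.04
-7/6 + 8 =41/6 = 6.83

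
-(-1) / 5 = 1/5 = 0.20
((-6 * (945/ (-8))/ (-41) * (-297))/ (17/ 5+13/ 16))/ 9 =135.42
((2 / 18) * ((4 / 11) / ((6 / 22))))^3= 64/19683 = 0.00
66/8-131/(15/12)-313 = -8191/20 = -409.55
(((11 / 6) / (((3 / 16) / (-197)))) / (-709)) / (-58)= -8668/185049 = -0.05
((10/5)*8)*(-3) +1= -47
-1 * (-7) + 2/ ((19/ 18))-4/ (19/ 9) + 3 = 10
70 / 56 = 5/4 = 1.25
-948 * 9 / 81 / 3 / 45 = -316/405 = -0.78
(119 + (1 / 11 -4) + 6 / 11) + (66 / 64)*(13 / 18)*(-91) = 101081/2112 = 47.86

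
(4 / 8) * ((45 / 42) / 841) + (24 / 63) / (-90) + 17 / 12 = 160433/113535 = 1.41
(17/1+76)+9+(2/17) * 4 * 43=2078/17 = 122.24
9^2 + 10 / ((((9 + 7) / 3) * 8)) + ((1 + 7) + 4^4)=22095/64 = 345.23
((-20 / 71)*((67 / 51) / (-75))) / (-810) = -134/21997575 = 0.00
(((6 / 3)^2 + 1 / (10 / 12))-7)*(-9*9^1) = 729/5 = 145.80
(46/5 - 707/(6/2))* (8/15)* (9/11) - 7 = -29101/275 = -105.82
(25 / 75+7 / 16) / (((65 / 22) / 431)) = 175417/1560 = 112.45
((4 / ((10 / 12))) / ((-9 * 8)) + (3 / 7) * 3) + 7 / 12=1.80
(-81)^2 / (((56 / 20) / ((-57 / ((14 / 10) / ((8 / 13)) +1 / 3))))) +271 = -111599339/2191 = -50935.34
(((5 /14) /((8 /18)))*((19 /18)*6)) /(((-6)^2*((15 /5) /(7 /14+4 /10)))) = 19/448 = 0.04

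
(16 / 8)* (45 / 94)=45/47 = 0.96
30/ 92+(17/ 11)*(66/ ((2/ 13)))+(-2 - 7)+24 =31203/46 = 678.33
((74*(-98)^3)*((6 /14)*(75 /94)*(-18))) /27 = 15877251.06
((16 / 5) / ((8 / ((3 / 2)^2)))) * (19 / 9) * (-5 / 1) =-19/2 = -9.50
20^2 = 400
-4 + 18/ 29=-98/29 = -3.38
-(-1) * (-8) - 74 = -82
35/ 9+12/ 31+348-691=-94504/279 = -338.72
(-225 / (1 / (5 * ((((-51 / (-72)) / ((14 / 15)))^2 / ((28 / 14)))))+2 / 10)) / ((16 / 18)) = -282.99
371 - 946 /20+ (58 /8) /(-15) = 19393/60 = 323.22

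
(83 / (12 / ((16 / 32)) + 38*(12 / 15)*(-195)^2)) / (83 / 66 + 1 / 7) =6391/124653608 = 0.00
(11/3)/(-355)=-11/1065 = -0.01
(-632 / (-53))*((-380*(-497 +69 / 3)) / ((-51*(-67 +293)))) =-18972640/101813 = -186.35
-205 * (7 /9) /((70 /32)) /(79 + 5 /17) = -2788/3033 = -0.92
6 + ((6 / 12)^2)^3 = 385/64 = 6.02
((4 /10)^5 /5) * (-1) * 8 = -256/15625 = -0.02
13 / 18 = 0.72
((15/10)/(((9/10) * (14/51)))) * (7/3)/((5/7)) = 119/6 = 19.83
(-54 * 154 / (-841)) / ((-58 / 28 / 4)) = -465696/24389 = -19.09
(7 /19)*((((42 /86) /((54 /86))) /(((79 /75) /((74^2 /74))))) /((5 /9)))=54390/1501 = 36.24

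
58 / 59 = 0.98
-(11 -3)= -8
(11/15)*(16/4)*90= 264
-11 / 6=-1.83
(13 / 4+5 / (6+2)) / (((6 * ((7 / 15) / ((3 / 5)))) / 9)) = 837/112 = 7.47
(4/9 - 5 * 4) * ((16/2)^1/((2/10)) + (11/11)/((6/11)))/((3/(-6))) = 1636.15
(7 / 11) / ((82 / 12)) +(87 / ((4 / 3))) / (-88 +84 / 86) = -4432917/6750568 = -0.66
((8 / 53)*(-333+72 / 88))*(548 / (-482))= 8009568/140503 = 57.01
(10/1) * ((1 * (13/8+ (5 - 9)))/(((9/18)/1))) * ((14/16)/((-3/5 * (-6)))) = -3325/288 = -11.55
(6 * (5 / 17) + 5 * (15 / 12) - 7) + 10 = 749/68 = 11.01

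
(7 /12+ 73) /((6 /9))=883/8 = 110.38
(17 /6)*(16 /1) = 136/3 = 45.33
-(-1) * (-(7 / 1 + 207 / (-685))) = -4588/685 = -6.70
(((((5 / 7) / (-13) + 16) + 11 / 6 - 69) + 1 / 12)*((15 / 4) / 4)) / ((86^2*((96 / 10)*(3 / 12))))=-1396075/516891648 = 0.00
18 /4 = 9/2 = 4.50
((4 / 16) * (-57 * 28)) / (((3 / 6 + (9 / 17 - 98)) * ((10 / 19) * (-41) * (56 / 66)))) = -202521/901180 = -0.22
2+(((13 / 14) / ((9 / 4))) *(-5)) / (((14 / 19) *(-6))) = 6527/2646 = 2.47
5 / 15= 1/3 = 0.33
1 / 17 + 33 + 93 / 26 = 16193/442 = 36.64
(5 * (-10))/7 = -50/7 = -7.14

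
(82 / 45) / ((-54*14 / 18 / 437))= -17917/945 = -18.96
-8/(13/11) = -6.77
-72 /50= -36/25 = -1.44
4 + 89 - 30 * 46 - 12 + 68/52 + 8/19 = -320426/247 = -1297.27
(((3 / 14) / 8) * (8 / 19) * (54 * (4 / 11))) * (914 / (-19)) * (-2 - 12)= 592272/3971 = 149.15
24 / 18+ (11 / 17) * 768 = 25412/51 = 498.27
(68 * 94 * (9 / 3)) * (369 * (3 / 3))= 7075944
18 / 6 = 3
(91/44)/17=91/748 = 0.12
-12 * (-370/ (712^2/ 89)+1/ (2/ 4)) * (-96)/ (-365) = -198396/32485 = -6.11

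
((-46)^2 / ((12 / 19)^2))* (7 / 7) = 190969/36 = 5304.69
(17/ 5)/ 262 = 0.01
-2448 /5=-489.60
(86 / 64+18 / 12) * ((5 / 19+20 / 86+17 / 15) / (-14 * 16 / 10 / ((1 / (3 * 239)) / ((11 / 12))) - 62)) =-19747/63020112 = 0.00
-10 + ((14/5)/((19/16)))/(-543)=-516074/51585 = -10.00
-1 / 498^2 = -1/248004 = 0.00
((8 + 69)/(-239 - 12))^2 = 5929/63001 = 0.09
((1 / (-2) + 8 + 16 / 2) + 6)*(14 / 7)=43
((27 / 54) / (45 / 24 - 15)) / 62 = -2/3255 = 0.00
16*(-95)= -1520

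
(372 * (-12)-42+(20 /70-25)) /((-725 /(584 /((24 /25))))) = 2315195/609 = 3801.63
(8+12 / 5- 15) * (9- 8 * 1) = -23/5 = -4.60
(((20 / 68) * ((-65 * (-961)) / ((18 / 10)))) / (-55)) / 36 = -312325/60588 = -5.15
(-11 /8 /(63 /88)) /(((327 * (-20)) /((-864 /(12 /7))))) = -242/1635 = -0.15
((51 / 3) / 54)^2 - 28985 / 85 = -994067/2916 = -340.90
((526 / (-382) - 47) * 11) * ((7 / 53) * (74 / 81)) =-64.21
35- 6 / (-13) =461/13 = 35.46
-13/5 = -2.60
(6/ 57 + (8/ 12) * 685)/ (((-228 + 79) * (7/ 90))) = -781080/19817 = -39.41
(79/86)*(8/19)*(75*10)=237000/817 = 290.09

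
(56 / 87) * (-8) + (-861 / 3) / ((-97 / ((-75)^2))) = 140407169/8439 = 16637.89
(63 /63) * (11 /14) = 11/14 = 0.79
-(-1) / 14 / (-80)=-1/1120 = 0.00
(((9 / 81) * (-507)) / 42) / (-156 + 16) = 169/17640 = 0.01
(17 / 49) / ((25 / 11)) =187/1225 = 0.15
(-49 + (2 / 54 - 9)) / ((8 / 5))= -7825/216 = -36.23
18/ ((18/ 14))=14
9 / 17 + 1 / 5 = 62/85 = 0.73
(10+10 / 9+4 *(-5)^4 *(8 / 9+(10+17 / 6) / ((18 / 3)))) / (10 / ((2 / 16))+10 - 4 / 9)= 68225/806 = 84.65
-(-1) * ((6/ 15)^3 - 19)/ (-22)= 2367/2750 = 0.86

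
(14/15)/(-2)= -7/15 = -0.47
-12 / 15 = -4/5 = -0.80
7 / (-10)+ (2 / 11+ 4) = 383/110 = 3.48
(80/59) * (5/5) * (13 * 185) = 192400/59 = 3261.02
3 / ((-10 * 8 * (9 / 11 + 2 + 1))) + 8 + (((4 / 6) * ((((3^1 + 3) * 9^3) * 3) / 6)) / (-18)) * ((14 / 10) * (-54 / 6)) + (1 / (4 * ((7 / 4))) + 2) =1154421/1120 = 1030.73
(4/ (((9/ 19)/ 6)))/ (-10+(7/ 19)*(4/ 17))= -24548/4803 = -5.11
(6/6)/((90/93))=31/30 = 1.03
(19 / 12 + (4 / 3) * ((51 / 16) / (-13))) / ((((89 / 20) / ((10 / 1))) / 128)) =1254400/3471 = 361.39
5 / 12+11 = 137/12 = 11.42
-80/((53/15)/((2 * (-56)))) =134400/53 = 2535.85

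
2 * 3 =6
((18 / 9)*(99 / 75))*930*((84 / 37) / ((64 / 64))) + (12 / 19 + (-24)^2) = 21619356/3515 = 6150.60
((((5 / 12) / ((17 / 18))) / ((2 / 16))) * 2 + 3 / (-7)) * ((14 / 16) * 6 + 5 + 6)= 51285/476 = 107.74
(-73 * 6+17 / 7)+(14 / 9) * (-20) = -29401/63 = -466.68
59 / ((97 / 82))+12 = 6002/97 = 61.88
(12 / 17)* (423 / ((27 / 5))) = 55.29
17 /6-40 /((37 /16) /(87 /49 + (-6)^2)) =-7077019/10878 = -650.58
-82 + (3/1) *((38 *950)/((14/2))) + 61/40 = 4309467/280 = 15390.95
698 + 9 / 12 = 2795/4 = 698.75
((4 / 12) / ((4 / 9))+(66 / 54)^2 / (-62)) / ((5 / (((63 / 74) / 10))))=51037/4129200 = 0.01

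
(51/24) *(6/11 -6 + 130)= 11645/44 = 264.66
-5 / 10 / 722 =-1/1444 = 0.00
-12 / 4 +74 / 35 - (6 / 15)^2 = -183/175 = -1.05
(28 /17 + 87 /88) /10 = 3943/14960 = 0.26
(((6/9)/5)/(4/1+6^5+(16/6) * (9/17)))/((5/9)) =51/1653550 = 0.00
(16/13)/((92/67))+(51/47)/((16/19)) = 491267/224848 = 2.18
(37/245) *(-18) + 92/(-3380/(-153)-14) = 1312056/151655 = 8.65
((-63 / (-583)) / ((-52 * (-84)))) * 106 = 3/1144 = 0.00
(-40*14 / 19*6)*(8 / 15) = -1792/19 = -94.32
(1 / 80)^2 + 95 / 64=1.48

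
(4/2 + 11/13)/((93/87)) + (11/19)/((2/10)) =42552/7657 = 5.56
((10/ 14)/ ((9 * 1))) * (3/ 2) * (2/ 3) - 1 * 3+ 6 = 194/63 = 3.08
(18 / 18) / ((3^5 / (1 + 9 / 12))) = 7/972 = 0.01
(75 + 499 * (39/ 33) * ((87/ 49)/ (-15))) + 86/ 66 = 52541/8085 = 6.50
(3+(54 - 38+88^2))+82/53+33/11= 411680/53 = 7767.55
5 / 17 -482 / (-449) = 10439/7633 = 1.37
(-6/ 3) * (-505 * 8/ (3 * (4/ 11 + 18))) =440/3 = 146.67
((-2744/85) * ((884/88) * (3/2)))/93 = -8918/1705 = -5.23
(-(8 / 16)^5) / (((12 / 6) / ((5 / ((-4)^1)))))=5/256 = 0.02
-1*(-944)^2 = -891136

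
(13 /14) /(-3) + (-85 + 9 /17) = -60533/714 = -84.78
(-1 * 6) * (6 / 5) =-36/5 = -7.20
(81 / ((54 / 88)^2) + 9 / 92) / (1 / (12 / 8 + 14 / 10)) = 5167597/8280 = 624.11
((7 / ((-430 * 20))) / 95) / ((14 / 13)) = -13/1634000 = 0.00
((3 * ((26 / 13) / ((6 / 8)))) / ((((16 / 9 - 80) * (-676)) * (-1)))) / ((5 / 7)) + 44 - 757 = -212074783/297440 = -713.00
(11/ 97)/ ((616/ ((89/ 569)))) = 89/3090808 = 0.00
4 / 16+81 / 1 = 325/4 = 81.25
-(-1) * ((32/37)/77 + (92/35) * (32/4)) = 42816/2035 = 21.04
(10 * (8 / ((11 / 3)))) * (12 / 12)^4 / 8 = 30/11 = 2.73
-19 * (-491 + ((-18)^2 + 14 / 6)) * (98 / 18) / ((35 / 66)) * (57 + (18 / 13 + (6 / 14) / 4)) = 28182187/15 = 1878812.47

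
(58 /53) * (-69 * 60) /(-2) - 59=116933/53 = 2206.28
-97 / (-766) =97/766 = 0.13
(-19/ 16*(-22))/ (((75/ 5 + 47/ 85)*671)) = 1615/645136 = 0.00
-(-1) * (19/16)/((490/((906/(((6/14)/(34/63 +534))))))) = 24154111/8820 = 2738.56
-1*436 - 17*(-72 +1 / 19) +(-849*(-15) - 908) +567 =250441/19 = 13181.11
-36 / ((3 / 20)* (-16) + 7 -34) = 60/49 = 1.22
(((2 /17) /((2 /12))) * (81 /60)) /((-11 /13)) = -1.13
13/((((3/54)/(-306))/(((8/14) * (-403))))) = 115425648/7 = 16489378.29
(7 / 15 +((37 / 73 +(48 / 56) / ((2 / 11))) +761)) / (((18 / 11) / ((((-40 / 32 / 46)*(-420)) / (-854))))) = -161608205/25809588 = -6.26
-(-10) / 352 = 5/176 = 0.03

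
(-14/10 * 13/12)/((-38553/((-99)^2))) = 99099/257020 = 0.39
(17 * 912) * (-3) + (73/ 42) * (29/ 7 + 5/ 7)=-6836023/147 = -46503.56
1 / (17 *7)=0.01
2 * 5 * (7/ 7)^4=10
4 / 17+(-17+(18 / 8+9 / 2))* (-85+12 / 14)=410645/476 = 862.70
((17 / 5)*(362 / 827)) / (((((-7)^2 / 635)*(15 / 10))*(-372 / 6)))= -781558/3768639 = -0.21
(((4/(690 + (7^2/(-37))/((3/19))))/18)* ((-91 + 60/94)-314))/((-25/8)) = 750064/17779865 = 0.04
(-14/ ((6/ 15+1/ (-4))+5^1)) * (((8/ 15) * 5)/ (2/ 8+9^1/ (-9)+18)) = -8960/21321 = -0.42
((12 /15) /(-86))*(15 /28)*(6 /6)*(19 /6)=-19/1204 = -0.02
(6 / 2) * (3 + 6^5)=23337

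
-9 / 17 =-0.53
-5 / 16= -0.31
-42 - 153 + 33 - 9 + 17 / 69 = -11782/69 = -170.75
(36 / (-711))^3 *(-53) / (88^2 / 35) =1855/59657719 = 0.00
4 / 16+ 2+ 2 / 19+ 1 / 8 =377/152 = 2.48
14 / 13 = 1.08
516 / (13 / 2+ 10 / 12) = 70.36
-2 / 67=-0.03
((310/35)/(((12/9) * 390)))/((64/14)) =31/8320 = 0.00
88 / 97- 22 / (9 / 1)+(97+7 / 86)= 7173265/75078 = 95.54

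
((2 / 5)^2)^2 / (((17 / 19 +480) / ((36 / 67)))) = 10944/382611875 = 0.00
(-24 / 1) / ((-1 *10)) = 12/5 = 2.40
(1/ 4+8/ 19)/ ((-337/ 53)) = -2703/25612 = -0.11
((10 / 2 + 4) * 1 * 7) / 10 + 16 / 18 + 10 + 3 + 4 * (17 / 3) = 3857/90 = 42.86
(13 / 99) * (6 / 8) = 13/132 = 0.10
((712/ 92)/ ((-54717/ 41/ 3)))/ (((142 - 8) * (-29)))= 3649/815082671 = 0.00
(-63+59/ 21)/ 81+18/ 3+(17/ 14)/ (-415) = 7417729/1411830 = 5.25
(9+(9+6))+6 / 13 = 318/13 = 24.46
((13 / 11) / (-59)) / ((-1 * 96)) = 13/62304 = 0.00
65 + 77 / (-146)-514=-65631/146 = -449.53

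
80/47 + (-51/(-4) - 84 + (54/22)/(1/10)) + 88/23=-1958511/47564 = -41.18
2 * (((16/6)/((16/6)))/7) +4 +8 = 86/7 = 12.29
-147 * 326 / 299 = -47922/299 = -160.27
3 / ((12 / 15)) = 15/4 = 3.75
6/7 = 0.86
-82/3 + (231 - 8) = 587/3 = 195.67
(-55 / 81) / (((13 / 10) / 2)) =-1100/1053 = -1.04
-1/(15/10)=-2/3 = -0.67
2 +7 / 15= 37/15 = 2.47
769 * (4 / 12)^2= 769/9 = 85.44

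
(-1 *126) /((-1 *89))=126/89 = 1.42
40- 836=-796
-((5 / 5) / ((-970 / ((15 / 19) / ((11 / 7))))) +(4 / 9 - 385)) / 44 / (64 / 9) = 140329895/114177536 = 1.23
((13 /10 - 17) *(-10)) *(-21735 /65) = -682479/13 = -52498.38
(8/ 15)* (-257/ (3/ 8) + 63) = -14936/45 = -331.91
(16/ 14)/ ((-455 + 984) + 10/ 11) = 88/40803 = 0.00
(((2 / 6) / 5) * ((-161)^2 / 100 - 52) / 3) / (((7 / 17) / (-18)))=-352257/1750 = -201.29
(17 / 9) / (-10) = -17/90 = -0.19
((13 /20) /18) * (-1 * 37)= -481/360 = -1.34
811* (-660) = -535260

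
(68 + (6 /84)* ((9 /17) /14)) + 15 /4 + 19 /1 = 75597/833 = 90.75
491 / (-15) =-491/15 = -32.73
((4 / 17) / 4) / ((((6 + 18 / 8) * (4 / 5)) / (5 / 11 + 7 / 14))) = 0.01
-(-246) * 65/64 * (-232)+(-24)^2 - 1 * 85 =-229891/4 = -57472.75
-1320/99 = -40/3 = -13.33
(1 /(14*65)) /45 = 1/40950 = 0.00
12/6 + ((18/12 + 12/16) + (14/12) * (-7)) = -3.92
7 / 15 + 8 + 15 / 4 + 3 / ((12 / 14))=943/60 = 15.72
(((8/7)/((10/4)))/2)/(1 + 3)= 2/35 = 0.06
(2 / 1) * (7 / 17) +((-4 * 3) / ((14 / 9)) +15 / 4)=-1495/476 = -3.14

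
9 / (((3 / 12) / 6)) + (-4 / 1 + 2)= 214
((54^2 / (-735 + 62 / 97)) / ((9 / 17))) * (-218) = 116472168/71233 = 1635.09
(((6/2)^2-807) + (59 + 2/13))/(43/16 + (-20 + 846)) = -0.89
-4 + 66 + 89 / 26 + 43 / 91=11993/182 = 65.90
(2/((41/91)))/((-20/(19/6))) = -1729/2460 = -0.70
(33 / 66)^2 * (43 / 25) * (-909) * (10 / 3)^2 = -4343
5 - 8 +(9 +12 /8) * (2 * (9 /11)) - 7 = 79/11 = 7.18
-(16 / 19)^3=-0.60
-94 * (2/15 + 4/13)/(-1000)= 2021/48750 = 0.04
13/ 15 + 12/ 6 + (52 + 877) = 13978/15 = 931.87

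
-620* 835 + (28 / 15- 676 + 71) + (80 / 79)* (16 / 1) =-614170013/1185 = -518286.93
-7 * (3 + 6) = -63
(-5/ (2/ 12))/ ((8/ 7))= -105/4 = -26.25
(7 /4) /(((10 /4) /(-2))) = -7/5 = -1.40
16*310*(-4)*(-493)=9781120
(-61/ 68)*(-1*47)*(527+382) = 2606103/68 = 38325.04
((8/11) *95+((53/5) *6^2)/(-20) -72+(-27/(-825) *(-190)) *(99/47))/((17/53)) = -24035447/219725 = -109.39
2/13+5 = 67/13 = 5.15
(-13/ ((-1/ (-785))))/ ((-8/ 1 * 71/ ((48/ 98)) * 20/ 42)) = 18369/994 = 18.48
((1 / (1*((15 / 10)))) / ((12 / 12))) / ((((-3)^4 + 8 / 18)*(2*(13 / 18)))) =54/9529 = 0.01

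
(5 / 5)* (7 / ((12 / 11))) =77/12 = 6.42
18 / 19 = 0.95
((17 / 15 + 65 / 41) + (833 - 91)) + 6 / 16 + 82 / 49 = 180030629/241080 = 746.77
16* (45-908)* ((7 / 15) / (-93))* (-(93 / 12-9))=24164/279 = 86.61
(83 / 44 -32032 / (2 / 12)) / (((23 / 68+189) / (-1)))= 28751641/28325 = 1015.06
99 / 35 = 2.83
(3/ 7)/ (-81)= -0.01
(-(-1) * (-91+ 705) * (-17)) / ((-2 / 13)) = 67847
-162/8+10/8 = -19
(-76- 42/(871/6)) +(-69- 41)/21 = -1491218/18291 = -81.53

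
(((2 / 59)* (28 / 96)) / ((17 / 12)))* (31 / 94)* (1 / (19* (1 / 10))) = 1085/895679 = 0.00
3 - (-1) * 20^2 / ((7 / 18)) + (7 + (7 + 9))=7382/7 = 1054.57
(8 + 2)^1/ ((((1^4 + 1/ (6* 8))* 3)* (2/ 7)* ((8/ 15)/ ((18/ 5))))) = 540/7 = 77.14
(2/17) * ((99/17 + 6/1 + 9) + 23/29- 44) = -22070/8381 = -2.63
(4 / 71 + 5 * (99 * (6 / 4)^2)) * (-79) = -24989359/284 = -87990.70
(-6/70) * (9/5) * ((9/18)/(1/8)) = -108/175 = -0.62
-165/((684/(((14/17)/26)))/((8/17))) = -770/214149 = 0.00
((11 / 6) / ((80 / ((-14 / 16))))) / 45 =-77/172800 = 0.00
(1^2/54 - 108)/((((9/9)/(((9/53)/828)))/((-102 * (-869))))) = -86141363/43884 = -1962.93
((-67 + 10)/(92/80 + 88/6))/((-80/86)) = 7353/1898 = 3.87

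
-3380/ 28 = -845/7 = -120.71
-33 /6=-5.50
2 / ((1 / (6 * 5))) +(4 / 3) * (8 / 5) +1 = 63.13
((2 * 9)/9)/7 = 0.29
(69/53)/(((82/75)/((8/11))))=20700/23903 = 0.87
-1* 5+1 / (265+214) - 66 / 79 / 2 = -204933/37841 = -5.42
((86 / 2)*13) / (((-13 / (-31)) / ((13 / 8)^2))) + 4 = 225533/64 = 3523.95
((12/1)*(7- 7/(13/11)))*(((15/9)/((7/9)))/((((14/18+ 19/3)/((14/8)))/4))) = 2835/104 = 27.26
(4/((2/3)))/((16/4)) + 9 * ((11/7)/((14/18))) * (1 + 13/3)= 9651/98 = 98.48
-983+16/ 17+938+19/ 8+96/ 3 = -1317/136 = -9.68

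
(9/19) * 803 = 7227/19 = 380.37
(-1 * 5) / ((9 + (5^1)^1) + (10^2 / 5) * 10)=-0.02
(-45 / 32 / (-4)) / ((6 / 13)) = 195/256 = 0.76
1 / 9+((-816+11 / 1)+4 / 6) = -7238/9 = -804.22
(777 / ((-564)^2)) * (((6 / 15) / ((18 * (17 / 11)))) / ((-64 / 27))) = -2849/192271360 = 0.00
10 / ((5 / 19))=38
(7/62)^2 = 0.01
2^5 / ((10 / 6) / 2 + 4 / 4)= 192/11 = 17.45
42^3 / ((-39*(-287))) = 6.62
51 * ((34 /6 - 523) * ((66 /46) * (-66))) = 57464352/23 = 2498450.09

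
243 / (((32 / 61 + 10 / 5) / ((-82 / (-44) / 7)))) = 607743/23716 = 25.63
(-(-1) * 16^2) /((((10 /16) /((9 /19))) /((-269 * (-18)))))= 89247744/95 = 939449.94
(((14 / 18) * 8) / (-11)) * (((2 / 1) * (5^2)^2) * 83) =-5810000/99 = -58686.87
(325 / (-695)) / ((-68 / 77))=5005/9452 = 0.53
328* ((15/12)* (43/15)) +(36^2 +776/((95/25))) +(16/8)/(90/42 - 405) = 71677687/26790 = 2675.54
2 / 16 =1/8 = 0.12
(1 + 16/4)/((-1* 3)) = -5/3 = -1.67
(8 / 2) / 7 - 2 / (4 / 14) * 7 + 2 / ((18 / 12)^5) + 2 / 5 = -406243/8505 = -47.77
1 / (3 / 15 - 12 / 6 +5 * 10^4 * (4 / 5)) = 5/199991 = 0.00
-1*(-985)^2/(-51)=970225/51 = 19024.02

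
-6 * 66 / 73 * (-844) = 334224/73 = 4578.41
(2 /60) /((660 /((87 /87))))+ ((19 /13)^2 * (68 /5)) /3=9.68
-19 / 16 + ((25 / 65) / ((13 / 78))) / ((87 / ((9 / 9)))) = -7003/6032 = -1.16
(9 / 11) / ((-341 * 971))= -9/3642221 = 0.00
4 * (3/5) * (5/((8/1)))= 3/2 = 1.50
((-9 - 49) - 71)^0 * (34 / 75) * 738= 8364/25 = 334.56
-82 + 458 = 376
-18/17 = -1.06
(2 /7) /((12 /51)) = 17/14 = 1.21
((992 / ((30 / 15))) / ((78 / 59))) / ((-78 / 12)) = -29264/507 = -57.72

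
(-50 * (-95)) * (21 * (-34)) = -3391500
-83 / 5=-16.60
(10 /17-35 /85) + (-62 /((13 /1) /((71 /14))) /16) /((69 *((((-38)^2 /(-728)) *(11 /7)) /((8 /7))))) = 0.18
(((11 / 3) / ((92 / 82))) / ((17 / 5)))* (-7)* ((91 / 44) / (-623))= 18655/835176 = 0.02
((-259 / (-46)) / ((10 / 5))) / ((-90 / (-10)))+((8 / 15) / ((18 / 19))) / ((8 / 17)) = 18743/12420 = 1.51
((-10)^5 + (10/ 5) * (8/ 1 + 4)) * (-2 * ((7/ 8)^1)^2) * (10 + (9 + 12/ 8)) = 25106473/8 = 3138309.12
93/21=31/7 = 4.43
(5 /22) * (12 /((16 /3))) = 45/88 = 0.51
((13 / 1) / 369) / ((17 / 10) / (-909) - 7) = -13130/2609527 = -0.01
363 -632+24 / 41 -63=-13588/41 = -331.41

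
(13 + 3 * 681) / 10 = 1028/5 = 205.60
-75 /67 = -1.12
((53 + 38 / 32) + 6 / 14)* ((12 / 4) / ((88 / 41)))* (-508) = -95553657/2464 = -38779.89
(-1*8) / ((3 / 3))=-8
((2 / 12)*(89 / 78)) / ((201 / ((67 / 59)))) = 89/82836 = 0.00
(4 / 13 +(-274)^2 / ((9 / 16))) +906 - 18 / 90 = 78609113/585 = 134374.55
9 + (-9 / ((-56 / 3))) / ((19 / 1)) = 9603/1064 = 9.03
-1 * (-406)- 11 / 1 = 395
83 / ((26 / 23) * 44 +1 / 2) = 3818/2311 = 1.65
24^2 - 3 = 573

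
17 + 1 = 18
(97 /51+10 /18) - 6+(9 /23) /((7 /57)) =-8773/24633 = -0.36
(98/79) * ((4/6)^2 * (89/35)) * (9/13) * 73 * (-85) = -6185144/1027 = -6022.54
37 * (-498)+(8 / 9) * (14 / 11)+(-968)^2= 90941314/99 = 918599.13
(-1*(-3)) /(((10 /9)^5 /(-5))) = -177147/20000 = -8.86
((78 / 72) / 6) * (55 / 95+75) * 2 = 4667/171 = 27.29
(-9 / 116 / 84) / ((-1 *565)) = 3/1835120 = 0.00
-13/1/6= -13/6 = -2.17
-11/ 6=-1.83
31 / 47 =0.66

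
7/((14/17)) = 17/2 = 8.50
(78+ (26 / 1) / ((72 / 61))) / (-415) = -3601/14940 = -0.24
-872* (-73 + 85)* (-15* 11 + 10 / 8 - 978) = 11947272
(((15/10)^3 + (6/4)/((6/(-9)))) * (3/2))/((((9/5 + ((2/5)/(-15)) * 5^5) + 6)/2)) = -405/9064 = -0.04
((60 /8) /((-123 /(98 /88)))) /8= -245/28864 = -0.01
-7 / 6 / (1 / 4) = -14/3 = -4.67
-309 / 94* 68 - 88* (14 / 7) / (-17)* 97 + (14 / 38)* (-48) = 11583394/15181 = 763.02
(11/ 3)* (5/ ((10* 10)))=11/60 = 0.18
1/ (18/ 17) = 0.94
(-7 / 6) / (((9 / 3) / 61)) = -427/18 = -23.72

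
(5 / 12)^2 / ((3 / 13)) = 325/432 = 0.75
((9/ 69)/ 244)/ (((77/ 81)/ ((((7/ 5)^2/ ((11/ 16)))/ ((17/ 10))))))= 13608/14429855 = 0.00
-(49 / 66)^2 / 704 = -2401/3066624 = 0.00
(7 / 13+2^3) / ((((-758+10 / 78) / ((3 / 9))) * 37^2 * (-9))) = 1/3280827 = 0.00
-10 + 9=-1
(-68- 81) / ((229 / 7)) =-1043/229 = -4.55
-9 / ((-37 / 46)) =414/37 = 11.19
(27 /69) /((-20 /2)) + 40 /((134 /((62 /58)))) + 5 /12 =1867903/2681340 = 0.70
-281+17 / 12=-279.58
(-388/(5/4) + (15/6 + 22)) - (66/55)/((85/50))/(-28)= -340191/1190 = -285.87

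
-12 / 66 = -2/11 = -0.18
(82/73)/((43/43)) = 82/73 = 1.12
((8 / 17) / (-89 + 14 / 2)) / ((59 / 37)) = -148/41123 = 0.00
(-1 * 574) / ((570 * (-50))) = 287/14250 = 0.02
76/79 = 0.96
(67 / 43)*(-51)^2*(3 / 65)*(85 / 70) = 8887617/39130 = 227.13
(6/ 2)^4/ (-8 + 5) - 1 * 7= -34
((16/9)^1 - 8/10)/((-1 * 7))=-44/315 = -0.14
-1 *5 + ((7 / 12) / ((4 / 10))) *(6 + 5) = 265/24 = 11.04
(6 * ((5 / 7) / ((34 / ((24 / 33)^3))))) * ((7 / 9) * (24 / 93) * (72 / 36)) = 40960/2104311 = 0.02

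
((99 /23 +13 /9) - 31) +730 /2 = 70328/207 = 339.75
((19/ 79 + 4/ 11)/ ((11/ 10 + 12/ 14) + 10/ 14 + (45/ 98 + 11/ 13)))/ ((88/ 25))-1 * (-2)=659663943/322864784 = 2.04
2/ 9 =0.22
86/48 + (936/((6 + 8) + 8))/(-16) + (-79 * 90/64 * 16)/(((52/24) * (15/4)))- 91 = -1066105/3432 = -310.64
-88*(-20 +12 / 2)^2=-17248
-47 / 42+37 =1507/42 = 35.88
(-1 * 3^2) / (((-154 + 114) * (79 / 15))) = 27/632 = 0.04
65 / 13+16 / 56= 37/7 = 5.29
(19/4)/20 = 19/80 = 0.24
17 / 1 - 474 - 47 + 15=-489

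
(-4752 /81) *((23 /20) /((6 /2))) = -1012/45 = -22.49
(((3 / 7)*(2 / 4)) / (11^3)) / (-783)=-1/4863474 = 0.00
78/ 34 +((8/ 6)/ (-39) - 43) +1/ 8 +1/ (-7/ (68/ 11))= -50844575/1225224 = -41.50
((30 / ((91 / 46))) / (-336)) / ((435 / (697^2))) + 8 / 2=-10286903/221676 = -46.41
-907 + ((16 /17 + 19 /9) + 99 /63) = -966445/1071 = -902.38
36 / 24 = 3/2 = 1.50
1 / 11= 0.09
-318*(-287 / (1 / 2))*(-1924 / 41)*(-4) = 34262592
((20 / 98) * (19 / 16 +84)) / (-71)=-6815/27832 = -0.24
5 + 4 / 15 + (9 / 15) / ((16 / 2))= 641/120 = 5.34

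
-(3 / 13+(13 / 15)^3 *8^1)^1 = -5.44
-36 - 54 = -90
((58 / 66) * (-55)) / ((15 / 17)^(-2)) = -10875/289 = -37.63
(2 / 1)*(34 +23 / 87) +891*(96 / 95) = 8008022/8265 = 968.91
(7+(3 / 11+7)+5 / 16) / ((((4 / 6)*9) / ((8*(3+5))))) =5134/33 = 155.58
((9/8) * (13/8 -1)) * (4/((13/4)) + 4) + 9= 2637/208 = 12.68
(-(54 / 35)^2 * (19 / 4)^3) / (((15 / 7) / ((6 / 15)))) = -1666737/35000 = -47.62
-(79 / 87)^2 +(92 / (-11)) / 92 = -76220/83259 = -0.92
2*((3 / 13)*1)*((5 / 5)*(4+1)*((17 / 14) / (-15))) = -17/91 = -0.19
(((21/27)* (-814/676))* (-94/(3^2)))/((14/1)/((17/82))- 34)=2276351/7802730 = 0.29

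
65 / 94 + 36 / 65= 7609/6110 = 1.25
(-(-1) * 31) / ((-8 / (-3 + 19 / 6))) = -31/48 = -0.65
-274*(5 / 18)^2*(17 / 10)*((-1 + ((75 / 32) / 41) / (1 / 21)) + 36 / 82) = -9770155/425088 = -22.98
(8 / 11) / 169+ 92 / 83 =171692/154297 = 1.11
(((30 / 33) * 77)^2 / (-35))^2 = 19600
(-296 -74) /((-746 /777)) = 143745/373 = 385.38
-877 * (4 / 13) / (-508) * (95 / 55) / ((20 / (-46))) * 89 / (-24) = 34109161/4358640 = 7.83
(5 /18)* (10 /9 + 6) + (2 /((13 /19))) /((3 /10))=12340/1053 = 11.72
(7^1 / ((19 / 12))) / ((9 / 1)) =28/57 = 0.49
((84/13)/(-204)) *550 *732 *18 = -50727600/221 = -229536.65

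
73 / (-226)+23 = 5125/226 = 22.68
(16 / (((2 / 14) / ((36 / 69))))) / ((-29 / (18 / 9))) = -4.03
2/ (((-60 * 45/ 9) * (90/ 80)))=-4/675 = -0.01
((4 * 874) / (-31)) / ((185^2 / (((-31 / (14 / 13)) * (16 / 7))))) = 0.22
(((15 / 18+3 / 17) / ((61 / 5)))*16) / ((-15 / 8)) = -6592/9333 = -0.71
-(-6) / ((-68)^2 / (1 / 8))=3/18496 = 0.00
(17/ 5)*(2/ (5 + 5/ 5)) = 17/15 = 1.13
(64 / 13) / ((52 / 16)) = 256/169 = 1.51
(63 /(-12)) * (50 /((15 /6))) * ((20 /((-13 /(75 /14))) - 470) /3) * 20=4352000/13 = 334769.23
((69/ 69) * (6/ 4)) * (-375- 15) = -585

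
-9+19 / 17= -134/17 = -7.88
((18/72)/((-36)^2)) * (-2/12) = -1/31104 = 0.00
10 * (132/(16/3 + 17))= 3960/67 = 59.10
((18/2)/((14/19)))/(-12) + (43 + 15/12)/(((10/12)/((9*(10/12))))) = 22245/56 = 397.23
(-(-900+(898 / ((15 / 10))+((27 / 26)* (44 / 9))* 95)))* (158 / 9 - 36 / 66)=-11885672/3861 = -3078.39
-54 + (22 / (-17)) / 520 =-54.00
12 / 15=4/5 = 0.80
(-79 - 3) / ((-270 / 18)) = 82/15 = 5.47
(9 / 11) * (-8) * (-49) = 3528/11 = 320.73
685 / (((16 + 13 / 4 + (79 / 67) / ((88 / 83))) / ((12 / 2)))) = 4846512/24011 = 201.85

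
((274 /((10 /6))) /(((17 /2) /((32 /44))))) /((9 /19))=83296/2805 = 29.70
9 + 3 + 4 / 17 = 208/17 = 12.24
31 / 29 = 1.07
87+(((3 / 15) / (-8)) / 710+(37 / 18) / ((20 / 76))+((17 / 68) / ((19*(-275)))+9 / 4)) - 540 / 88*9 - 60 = -970448057/53420400 = -18.17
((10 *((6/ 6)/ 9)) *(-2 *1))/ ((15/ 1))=-4/27 = -0.15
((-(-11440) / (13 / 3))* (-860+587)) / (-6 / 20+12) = -61600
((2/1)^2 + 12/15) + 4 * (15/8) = 123/10 = 12.30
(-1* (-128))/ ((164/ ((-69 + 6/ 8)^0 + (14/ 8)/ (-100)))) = 786/1025 = 0.77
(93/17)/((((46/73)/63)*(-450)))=-47523/39100 = -1.22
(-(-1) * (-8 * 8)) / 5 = -64/5 = -12.80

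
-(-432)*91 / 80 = 2457/5 = 491.40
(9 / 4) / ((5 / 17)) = 153/20 = 7.65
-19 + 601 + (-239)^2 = 57703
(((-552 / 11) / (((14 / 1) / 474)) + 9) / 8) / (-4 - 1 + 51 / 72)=390393/7931 = 49.22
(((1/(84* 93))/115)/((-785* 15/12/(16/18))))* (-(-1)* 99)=-88/881535375 = 0.00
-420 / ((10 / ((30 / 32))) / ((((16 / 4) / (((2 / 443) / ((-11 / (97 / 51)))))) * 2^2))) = 78284745/97 = 807059.23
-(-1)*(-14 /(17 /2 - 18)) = 28/19 = 1.47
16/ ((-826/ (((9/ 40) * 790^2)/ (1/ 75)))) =-84253500/413 = -204003.63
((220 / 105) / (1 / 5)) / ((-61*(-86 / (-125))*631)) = -13750/34757373 = 0.00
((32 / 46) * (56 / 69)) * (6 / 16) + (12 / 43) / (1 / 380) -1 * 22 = 1916622/22747 = 84.26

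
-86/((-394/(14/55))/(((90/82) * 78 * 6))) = 2535624/88847 = 28.54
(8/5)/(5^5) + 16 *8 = 2000008/15625 = 128.00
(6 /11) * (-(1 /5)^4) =-6/6875 = 0.00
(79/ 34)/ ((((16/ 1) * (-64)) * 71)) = -79/2471936 = 0.00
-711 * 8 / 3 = -1896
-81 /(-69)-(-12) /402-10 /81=134845/124821 = 1.08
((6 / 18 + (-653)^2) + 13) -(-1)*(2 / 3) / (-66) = 42215810/99 = 426422.32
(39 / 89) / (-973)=-39/86597 = 0.00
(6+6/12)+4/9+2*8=413/18 = 22.94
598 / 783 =0.76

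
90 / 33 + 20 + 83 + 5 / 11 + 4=1212/11 = 110.18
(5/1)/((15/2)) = 2/3 = 0.67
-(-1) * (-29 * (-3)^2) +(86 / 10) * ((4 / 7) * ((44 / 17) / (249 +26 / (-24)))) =-461911809/1770125 = -260.95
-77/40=-1.92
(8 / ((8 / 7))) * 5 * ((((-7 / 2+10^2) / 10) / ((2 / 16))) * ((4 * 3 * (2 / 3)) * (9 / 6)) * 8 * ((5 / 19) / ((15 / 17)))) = 1469888/19 = 77362.53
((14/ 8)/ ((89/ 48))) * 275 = 23100/89 = 259.55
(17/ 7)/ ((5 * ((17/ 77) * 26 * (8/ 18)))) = 99/520 = 0.19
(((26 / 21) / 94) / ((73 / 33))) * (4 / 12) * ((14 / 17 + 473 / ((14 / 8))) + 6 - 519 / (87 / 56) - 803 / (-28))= -18608733/331530668 = -0.06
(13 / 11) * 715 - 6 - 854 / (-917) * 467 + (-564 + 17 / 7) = 653220/917 = 712.34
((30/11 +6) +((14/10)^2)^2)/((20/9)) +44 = 6827699/137500 = 49.66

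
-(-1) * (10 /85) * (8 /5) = 16/85 = 0.19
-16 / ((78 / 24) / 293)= -18752/13 = -1442.46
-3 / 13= -0.23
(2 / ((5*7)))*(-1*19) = -38/35 = -1.09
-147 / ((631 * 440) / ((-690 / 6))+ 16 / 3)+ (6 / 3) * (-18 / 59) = -5385339/9806744 = -0.55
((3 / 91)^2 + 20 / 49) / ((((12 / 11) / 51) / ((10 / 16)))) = 3168715/264992 = 11.96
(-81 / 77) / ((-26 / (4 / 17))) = 162/17017 = 0.01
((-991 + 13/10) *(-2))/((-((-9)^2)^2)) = -3299/10935 = -0.30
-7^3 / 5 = -343/5 = -68.60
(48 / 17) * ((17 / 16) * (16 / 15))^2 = 272/75 = 3.63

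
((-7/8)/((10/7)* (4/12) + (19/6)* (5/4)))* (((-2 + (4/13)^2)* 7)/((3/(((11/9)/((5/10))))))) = 2429812/1133145 = 2.14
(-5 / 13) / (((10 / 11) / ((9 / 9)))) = -11/26 = -0.42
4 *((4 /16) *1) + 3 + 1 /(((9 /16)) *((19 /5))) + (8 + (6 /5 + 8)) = 18526/855 = 21.67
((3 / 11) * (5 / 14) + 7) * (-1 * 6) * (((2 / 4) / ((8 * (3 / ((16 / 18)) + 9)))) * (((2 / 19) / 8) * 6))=-1093/64372 = -0.02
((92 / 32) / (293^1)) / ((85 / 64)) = 184/24905 = 0.01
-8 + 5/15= -23/3 = -7.67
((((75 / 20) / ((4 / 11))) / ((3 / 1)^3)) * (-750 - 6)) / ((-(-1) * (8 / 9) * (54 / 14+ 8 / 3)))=-218295/4384 = -49.79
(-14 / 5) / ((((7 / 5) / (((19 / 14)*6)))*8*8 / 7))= -57/32 = -1.78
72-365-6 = -299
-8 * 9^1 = -72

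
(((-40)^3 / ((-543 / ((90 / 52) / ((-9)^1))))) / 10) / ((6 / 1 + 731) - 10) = -16000/5131893 = 0.00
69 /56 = 1.23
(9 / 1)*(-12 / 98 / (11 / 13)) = -702/539 = -1.30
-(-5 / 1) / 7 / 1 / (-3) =-5/21 = -0.24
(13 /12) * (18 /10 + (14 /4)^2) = 3653/240 = 15.22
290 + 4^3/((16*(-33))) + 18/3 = 9764/33 = 295.88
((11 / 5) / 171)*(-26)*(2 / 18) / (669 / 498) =-47476/1715985 = -0.03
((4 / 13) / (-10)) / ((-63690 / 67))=67/2069925 = 0.00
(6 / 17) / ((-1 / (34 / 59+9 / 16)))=-3225/8024 = -0.40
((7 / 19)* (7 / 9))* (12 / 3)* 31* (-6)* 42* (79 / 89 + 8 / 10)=-127766128/8455 = -15111.31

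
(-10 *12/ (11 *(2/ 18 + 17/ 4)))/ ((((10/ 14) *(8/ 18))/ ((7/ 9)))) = -6.13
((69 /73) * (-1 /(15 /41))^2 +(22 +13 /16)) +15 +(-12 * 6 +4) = -2025817/87600 = -23.13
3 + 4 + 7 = 14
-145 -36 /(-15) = -713/5 = -142.60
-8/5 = -1.60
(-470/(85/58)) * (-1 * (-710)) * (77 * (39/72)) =-9497036.57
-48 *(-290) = 13920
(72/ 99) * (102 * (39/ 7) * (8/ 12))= 21216/77 = 275.53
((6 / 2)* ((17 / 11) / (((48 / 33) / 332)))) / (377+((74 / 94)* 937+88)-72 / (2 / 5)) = 1.03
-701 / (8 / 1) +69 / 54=-86.35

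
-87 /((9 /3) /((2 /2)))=-29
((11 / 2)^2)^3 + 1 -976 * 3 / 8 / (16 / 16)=1748201/64 = 27315.64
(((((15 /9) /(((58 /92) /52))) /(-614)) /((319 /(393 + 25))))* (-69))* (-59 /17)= -308364680/4389179 = -70.26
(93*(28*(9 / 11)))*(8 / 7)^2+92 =221356/77 = 2874.75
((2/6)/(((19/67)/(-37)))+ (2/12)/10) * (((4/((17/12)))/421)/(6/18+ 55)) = -297366/56432945 = -0.01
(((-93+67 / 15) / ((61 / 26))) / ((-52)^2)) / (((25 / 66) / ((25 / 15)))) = -3652/59475 = -0.06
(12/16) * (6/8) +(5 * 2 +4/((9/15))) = 827/48 = 17.23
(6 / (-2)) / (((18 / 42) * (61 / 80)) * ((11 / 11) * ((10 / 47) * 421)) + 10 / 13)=-102648/1027879 = -0.10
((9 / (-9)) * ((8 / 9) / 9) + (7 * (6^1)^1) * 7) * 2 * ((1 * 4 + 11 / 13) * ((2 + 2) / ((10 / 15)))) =17091.49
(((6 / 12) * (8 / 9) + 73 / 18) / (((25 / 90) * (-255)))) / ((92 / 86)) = -1161/19550 = -0.06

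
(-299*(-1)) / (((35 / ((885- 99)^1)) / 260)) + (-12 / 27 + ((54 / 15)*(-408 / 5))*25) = 109523852/63 = 1738473.84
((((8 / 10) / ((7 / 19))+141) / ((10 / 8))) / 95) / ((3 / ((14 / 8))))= 5011/7125 = 0.70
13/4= 3.25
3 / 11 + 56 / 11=5.36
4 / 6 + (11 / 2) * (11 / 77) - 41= -1661/42 = -39.55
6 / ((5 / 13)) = 78/5 = 15.60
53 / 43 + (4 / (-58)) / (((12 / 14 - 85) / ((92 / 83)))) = 75194703/60962089 = 1.23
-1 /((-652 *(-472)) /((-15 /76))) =15/23388544 = 0.00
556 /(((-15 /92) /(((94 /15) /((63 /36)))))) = -19233152/1575 = -12211.53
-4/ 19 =-0.21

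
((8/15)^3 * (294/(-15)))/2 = -25088/16875 = -1.49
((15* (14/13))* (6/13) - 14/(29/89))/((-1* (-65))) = -174034/318565 = -0.55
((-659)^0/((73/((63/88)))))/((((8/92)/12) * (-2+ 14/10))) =-7245/3212 = -2.26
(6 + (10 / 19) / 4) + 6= 461/38 = 12.13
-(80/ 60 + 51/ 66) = -139/66 = -2.11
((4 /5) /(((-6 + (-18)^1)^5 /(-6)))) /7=1/11612160 = 0.00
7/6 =1.17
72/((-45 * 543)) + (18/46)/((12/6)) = 24067/124890 = 0.19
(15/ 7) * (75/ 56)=2.87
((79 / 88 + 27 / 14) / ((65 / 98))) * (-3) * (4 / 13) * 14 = -511854/9295 = -55.07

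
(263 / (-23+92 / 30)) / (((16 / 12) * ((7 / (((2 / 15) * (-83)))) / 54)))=1768149/2093 = 844.79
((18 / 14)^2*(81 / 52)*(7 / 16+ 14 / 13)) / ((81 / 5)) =18225/75712 = 0.24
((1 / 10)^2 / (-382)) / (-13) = 1/496600 = 0.00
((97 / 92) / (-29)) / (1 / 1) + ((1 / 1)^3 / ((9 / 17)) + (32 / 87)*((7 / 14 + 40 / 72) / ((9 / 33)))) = 707995/216108 = 3.28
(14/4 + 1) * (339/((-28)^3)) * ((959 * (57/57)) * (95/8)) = -39708765/50176 = -791.39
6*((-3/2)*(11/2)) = -99/2 = -49.50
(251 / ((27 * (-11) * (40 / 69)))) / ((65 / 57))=-109687/85800 = -1.28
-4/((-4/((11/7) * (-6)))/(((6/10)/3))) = -66/35 = -1.89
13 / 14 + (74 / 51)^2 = 110477/36414 = 3.03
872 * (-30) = -26160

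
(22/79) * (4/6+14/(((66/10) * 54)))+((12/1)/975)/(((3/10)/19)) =405986/415935 = 0.98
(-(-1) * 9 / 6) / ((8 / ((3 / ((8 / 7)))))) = 63/128 = 0.49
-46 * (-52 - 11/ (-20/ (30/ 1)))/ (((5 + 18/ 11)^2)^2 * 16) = 23908753/454371856 = 0.05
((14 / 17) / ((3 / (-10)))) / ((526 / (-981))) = 22890/4471 = 5.12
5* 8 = 40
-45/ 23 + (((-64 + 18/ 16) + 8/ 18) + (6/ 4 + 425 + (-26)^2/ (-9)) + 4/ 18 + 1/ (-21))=3328949/11592 = 287.18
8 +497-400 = 105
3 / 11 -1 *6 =-5.73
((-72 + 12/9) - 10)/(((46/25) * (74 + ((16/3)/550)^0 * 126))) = -0.22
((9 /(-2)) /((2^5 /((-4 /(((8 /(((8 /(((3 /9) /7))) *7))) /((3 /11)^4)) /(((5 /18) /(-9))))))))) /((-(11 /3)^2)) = 59535/56689952 = 0.00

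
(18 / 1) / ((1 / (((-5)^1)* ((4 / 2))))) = -180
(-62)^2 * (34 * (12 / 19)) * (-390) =-611657280/19 = -32192488.42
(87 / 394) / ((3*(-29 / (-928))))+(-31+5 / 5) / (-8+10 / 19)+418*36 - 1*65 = 14989.37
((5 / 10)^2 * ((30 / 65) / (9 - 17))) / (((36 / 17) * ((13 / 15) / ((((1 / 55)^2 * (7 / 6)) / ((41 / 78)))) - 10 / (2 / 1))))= -119/20550400 = 0.00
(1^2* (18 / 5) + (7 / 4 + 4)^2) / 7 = 419/80 = 5.24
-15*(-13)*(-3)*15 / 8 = -8775/8 = -1096.88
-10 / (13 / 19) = -14.62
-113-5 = -118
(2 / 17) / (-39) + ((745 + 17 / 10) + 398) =7589341/6630 = 1144.70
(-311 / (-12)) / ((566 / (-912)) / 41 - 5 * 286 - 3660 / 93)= -15020678/851611573 = -0.02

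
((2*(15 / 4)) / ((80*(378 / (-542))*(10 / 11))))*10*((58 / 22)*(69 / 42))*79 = -14279803/28224 = -505.95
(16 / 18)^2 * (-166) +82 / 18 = -10255/81 = -126.60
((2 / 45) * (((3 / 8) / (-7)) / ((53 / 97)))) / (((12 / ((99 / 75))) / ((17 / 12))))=-18139/26712000 = 0.00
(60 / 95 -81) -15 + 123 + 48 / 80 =2682/95 = 28.23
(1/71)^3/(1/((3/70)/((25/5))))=3/125268850 = 0.00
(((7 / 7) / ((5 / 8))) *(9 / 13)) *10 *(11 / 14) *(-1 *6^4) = -11279.47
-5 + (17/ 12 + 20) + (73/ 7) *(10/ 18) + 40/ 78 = 74441/3276 = 22.72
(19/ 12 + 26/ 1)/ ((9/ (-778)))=-128759/54 = -2384.43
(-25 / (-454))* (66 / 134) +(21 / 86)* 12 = 3868143/1307974 = 2.96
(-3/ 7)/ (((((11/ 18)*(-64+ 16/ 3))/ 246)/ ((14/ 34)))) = 9963/8228 = 1.21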